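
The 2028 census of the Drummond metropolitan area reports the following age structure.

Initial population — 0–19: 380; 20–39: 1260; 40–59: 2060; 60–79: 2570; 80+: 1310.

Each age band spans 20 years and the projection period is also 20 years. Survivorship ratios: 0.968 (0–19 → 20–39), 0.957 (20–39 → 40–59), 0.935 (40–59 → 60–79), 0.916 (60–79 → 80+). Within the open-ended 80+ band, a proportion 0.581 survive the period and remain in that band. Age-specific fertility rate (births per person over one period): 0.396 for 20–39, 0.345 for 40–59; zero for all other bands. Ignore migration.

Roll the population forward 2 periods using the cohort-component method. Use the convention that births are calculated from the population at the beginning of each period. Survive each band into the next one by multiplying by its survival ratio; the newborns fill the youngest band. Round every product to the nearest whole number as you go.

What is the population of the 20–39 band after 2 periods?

[period 1]
Births: 1260 * 0.396 = 499, 2060 * 0.345 = 711 — total 1210
20–39: 380 * 0.968 = 368
40–59: 1260 * 0.957 = 1206
60–79: 2060 * 0.935 = 1926
80+: 2570 * 0.916 + 1310 * 0.581 = 2354 + 761 = 3115
Population now: 0–19=1210, 20–39=368, 40–59=1206, 60–79=1926, 80+=3115
[period 2]
Births: 368 * 0.396 = 146, 1206 * 0.345 = 416 — total 562
20–39: 1210 * 0.968 = 1171
40–59: 368 * 0.957 = 352
60–79: 1206 * 0.935 = 1128
80+: 1926 * 0.916 + 3115 * 0.581 = 1764 + 1810 = 3574
Population now: 0–19=562, 20–39=1171, 40–59=352, 60–79=1128, 80+=3574

1171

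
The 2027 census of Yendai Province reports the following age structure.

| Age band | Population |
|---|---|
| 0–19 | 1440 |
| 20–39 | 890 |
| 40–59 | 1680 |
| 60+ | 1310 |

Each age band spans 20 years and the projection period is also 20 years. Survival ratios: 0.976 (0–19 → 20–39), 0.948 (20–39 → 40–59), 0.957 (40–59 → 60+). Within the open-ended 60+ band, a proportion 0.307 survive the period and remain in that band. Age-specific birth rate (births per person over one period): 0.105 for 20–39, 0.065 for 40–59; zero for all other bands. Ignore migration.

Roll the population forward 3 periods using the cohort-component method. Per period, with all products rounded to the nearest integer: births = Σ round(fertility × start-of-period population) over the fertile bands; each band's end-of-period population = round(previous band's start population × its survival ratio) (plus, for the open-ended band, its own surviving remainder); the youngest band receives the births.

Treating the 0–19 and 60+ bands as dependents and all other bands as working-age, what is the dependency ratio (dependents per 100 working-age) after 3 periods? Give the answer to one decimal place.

Period 1:
Births: 890 * 0.105 = 93  |  1680 * 0.065 = 109 → 202
20–39: 1440 * 0.976 = 1405
40–59: 890 * 0.948 = 844
60+: 1680 * 0.957 + 1310 * 0.307 = 1608 + 402 = 2010
End of period: [202, 1405, 844, 2010]
Period 2:
Births: 1405 * 0.105 = 148  |  844 * 0.065 = 55 → 203
20–39: 202 * 0.976 = 197
40–59: 1405 * 0.948 = 1332
60+: 844 * 0.957 + 2010 * 0.307 = 808 + 617 = 1425
End of period: [203, 197, 1332, 1425]
Period 3:
Births: 197 * 0.105 = 21  |  1332 * 0.065 = 87 → 108
20–39: 203 * 0.976 = 198
40–59: 197 * 0.948 = 187
60+: 1332 * 0.957 + 1425 * 0.307 = 1275 + 437 = 1712
End of period: [108, 198, 187, 1712]
Dependents (band 0–19 + band 60+) = 108 + 1712 = 1820; working-age = 385; ratio = 1820/385 × 100 = 472.7

472.7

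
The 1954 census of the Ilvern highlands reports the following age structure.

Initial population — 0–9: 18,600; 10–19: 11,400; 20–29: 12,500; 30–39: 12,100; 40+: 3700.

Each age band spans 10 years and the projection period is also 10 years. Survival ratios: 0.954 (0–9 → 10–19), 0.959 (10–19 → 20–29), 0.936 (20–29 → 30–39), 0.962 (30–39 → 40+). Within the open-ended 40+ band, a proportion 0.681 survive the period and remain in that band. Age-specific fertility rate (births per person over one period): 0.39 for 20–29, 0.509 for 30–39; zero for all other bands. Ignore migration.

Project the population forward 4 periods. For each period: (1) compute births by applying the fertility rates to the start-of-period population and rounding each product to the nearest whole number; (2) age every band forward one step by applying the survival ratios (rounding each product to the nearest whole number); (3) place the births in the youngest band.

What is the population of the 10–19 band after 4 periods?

11300

[period 1]
Births: 12500 × 0.39 = 4875 ; 12100 × 0.509 = 6159 — total 11034
10–19: 18600 × 0.954 = 17744
20–29: 11400 × 0.959 = 10933
30–39: 12500 × 0.936 = 11700
40+: 12100 × 0.962 + 3700 × 0.681 = 11640 + 2520 = 14160
End of period: [11034, 17744, 10933, 11700, 14160]
[period 2]
Births: 10933 × 0.39 = 4264 ; 11700 × 0.509 = 5955 — total 10219
10–19: 11034 × 0.954 = 10526
20–29: 17744 × 0.959 = 17016
30–39: 10933 × 0.936 = 10233
40+: 11700 × 0.962 + 14160 × 0.681 = 11255 + 9643 = 20898
End of period: [10219, 10526, 17016, 10233, 20898]
[period 3]
Births: 17016 × 0.39 = 6636 ; 10233 × 0.509 = 5209 — total 11845
10–19: 10219 × 0.954 = 9749
20–29: 10526 × 0.959 = 10094
30–39: 17016 × 0.936 = 15927
40+: 10233 × 0.962 + 20898 × 0.681 = 9844 + 14232 = 24076
End of period: [11845, 9749, 10094, 15927, 24076]
[period 4]
Births: 10094 × 0.39 = 3937 ; 15927 × 0.509 = 8107 — total 12044
10–19: 11845 × 0.954 = 11300
20–29: 9749 × 0.959 = 9349
30–39: 10094 × 0.936 = 9448
40+: 15927 × 0.962 + 24076 × 0.681 = 15322 + 16396 = 31718
End of period: [12044, 11300, 9349, 9448, 31718]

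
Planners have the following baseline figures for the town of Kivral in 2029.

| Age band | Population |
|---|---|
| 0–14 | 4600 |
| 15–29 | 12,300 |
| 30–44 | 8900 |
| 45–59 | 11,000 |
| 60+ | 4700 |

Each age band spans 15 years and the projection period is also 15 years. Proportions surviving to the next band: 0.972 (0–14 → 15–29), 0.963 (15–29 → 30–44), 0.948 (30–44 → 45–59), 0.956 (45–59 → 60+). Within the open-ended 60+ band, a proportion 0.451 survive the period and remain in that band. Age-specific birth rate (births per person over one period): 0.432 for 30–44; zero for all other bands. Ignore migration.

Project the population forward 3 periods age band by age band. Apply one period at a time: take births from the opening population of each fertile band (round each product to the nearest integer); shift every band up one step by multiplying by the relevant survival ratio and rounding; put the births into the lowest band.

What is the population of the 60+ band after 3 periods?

16943

— Period 1 —
Births: 8900 * 0.432 = 3845
15–29: 4600 * 0.972 = 4471
30–44: 12300 * 0.963 = 11845
45–59: 8900 * 0.948 = 8437
60+: 11000 * 0.956 + 4700 * 0.451 = 10516 + 2120 = 12636
End of period: [3845, 4471, 11845, 8437, 12636]
— Period 2 —
Births: 11845 * 0.432 = 5117
15–29: 3845 * 0.972 = 3737
30–44: 4471 * 0.963 = 4306
45–59: 11845 * 0.948 = 11229
60+: 8437 * 0.956 + 12636 * 0.451 = 8066 + 5699 = 13765
End of period: [5117, 3737, 4306, 11229, 13765]
— Period 3 —
Births: 4306 * 0.432 = 1860
15–29: 5117 * 0.972 = 4974
30–44: 3737 * 0.963 = 3599
45–59: 4306 * 0.948 = 4082
60+: 11229 * 0.956 + 13765 * 0.451 = 10735 + 6208 = 16943
End of period: [1860, 4974, 3599, 4082, 16943]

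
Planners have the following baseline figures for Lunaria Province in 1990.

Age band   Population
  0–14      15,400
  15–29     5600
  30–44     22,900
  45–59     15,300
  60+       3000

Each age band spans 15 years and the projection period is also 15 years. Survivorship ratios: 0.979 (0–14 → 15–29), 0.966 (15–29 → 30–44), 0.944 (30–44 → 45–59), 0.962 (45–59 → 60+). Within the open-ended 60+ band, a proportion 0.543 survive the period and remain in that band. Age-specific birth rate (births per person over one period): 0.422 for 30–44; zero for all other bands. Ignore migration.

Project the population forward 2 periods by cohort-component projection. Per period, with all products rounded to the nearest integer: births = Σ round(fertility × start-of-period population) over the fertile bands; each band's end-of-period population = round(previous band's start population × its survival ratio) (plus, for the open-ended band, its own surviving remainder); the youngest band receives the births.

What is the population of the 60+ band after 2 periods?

Period 1:
Births: 22900 * 0.422 = 9664
15–29: 15400 * 0.979 = 15077
30–44: 5600 * 0.966 = 5410
45–59: 22900 * 0.944 = 21618
60+: 15300 * 0.962 + 3000 * 0.543 = 14719 + 1629 = 16348
End of period: [9664, 15077, 5410, 21618, 16348]
Period 2:
Births: 5410 * 0.422 = 2283
15–29: 9664 * 0.979 = 9461
30–44: 15077 * 0.966 = 14564
45–59: 5410 * 0.944 = 5107
60+: 21618 * 0.962 + 16348 * 0.543 = 20797 + 8877 = 29674
End of period: [2283, 9461, 14564, 5107, 29674]

29674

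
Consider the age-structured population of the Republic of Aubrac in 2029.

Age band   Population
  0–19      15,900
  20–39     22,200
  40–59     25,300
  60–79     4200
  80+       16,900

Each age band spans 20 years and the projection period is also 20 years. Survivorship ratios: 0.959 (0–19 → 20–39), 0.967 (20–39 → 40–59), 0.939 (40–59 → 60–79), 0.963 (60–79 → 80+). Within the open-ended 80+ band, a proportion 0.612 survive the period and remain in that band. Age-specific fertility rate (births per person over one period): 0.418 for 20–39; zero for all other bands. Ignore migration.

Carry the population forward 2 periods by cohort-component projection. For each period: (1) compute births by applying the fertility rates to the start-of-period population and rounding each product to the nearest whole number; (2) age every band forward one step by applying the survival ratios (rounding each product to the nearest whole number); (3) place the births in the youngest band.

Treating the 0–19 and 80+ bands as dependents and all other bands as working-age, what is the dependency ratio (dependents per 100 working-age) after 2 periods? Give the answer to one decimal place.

86.9

Numbering the groups 1..5 from youngest to oldest:
Period 1:
Births: 22200 × 0.418 = 9280
Group 2: 15900 × 0.959 = 15248
Group 3: 22200 × 0.967 = 21467
Group 4: 25300 × 0.939 = 23757
Group 5: 4200 × 0.963 + 16900 × 0.612 = 4045 + 10343 = 14388
End of period: [9280, 15248, 21467, 23757, 14388]
Period 2:
Births: 15248 × 0.418 = 6374
Group 2: 9280 × 0.959 = 8900
Group 3: 15248 × 0.967 = 14745
Group 4: 21467 × 0.939 = 20158
Group 5: 23757 × 0.963 + 14388 × 0.612 = 22878 + 8805 = 31683
End of period: [6374, 8900, 14745, 20158, 31683]
Dependents (band 0–19 + band 80+) = 6374 + 31683 = 38057; working-age = 43803; ratio = 38057/43803 × 100 = 86.9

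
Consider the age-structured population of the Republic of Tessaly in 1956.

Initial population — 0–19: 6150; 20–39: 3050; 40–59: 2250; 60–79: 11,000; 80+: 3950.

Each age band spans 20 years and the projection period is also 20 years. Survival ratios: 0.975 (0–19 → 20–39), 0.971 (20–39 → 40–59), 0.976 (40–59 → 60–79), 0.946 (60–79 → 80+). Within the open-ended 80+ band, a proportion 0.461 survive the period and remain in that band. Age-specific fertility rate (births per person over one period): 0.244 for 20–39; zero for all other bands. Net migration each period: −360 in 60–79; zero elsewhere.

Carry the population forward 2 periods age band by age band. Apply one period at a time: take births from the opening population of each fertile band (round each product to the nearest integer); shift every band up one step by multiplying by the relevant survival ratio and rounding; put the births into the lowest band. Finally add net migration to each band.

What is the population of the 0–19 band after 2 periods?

1463

Period 1.
Births: 3050 × 0.244 = 744
20–39: 6150 × 0.975 = 5996
40–59: 3050 × 0.971 = 2962
60–79: 2250 × 0.976 = 2196
80+: 11000 × 0.946 + 3950 × 0.461 = 10406 + 1821 = 12227
Net migration: 60–79 − 360 → 1836
Population now: 0–19=744, 20–39=5996, 40–59=2962, 60–79=1836, 80+=12227
Period 2.
Births: 5996 × 0.244 = 1463
20–39: 744 × 0.975 = 725
40–59: 5996 × 0.971 = 5822
60–79: 2962 × 0.976 = 2891
80+: 1836 × 0.946 + 12227 × 0.461 = 1737 + 5637 = 7374
Net migration: 60–79 − 360 → 2531
Population now: 0–19=1463, 20–39=725, 40–59=5822, 60–79=2531, 80+=7374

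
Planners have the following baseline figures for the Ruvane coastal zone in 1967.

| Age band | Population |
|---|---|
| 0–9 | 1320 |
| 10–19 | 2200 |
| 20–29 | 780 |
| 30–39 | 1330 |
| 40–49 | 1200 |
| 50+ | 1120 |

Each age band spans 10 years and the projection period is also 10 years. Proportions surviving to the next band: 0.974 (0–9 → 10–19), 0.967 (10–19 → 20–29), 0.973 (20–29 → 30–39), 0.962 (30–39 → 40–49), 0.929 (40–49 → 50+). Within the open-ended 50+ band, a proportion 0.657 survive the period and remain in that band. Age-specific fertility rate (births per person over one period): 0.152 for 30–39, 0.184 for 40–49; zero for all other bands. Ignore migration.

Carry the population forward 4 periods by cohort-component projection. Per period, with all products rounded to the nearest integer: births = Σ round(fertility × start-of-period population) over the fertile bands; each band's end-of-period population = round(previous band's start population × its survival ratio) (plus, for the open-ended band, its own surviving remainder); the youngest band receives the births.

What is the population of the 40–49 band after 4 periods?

— Period 1 —
Births: 1330 × 0.152 = 202 ; 1200 × 0.184 = 221 → total 423
10–19: 1320 × 0.974 = 1286
20–29: 2200 × 0.967 = 2127
30–39: 780 × 0.973 = 759
40–49: 1330 × 0.962 = 1279
50+: 1200 × 0.929 + 1120 × 0.657 = 1115 + 736 = 1851
End of period: [423, 1286, 2127, 759, 1279, 1851]
— Period 2 —
Births: 759 × 0.152 = 115 ; 1279 × 0.184 = 235 → total 350
10–19: 423 × 0.974 = 412
20–29: 1286 × 0.967 = 1244
30–39: 2127 × 0.973 = 2070
40–49: 759 × 0.962 = 730
50+: 1279 × 0.929 + 1851 × 0.657 = 1188 + 1216 = 2404
End of period: [350, 412, 1244, 2070, 730, 2404]
— Period 3 —
Births: 2070 × 0.152 = 315 ; 730 × 0.184 = 134 → total 449
10–19: 350 × 0.974 = 341
20–29: 412 × 0.967 = 398
30–39: 1244 × 0.973 = 1210
40–49: 2070 × 0.962 = 1991
50+: 730 × 0.929 + 2404 × 0.657 = 678 + 1579 = 2257
End of period: [449, 341, 398, 1210, 1991, 2257]
— Period 4 —
Births: 1210 × 0.152 = 184 ; 1991 × 0.184 = 366 → total 550
10–19: 449 × 0.974 = 437
20–29: 341 × 0.967 = 330
30–39: 398 × 0.973 = 387
40–49: 1210 × 0.962 = 1164
50+: 1991 × 0.929 + 2257 × 0.657 = 1850 + 1483 = 3333
End of period: [550, 437, 330, 387, 1164, 3333]

1164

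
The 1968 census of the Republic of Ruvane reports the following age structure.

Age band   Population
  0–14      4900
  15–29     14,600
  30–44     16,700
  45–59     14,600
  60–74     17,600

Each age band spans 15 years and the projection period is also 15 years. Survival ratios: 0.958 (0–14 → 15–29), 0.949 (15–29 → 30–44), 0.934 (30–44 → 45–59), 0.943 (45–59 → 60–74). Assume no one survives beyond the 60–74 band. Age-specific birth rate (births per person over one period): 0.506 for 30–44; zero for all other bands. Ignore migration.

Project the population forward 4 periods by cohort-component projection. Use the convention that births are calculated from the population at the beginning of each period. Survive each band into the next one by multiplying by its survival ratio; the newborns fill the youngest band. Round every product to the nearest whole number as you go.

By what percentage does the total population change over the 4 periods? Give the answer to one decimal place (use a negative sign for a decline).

-65.6

After projecting period 1:
Births: 16700 × 0.506 = 8450
15–29: 4900 × 0.958 = 4694
30–44: 14600 × 0.949 = 13855
45–59: 16700 × 0.934 = 15598
60–74: 14600 × 0.943 = 13768
Population now: 0–14=8450, 15–29=4694, 30–44=13855, 45–59=15598, 60–74=13768
After projecting period 2:
Births: 13855 × 0.506 = 7011
15–29: 8450 × 0.958 = 8095
30–44: 4694 × 0.949 = 4455
45–59: 13855 × 0.934 = 12941
60–74: 15598 × 0.943 = 14709
Population now: 0–14=7011, 15–29=8095, 30–44=4455, 45–59=12941, 60–74=14709
After projecting period 3:
Births: 4455 × 0.506 = 2254
15–29: 7011 × 0.958 = 6717
30–44: 8095 × 0.949 = 7682
45–59: 4455 × 0.934 = 4161
60–74: 12941 × 0.943 = 12203
Population now: 0–14=2254, 15–29=6717, 30–44=7682, 45–59=4161, 60–74=12203
After projecting period 4:
Births: 7682 × 0.506 = 3887
15–29: 2254 × 0.958 = 2159
30–44: 6717 × 0.949 = 6374
45–59: 7682 × 0.934 = 7175
60–74: 4161 × 0.943 = 3924
Population now: 0–14=3887, 15–29=2159, 30–44=6374, 45–59=7175, 60–74=3924
Total: 68400 → 23519; change = -44881; percentage change = -65.6%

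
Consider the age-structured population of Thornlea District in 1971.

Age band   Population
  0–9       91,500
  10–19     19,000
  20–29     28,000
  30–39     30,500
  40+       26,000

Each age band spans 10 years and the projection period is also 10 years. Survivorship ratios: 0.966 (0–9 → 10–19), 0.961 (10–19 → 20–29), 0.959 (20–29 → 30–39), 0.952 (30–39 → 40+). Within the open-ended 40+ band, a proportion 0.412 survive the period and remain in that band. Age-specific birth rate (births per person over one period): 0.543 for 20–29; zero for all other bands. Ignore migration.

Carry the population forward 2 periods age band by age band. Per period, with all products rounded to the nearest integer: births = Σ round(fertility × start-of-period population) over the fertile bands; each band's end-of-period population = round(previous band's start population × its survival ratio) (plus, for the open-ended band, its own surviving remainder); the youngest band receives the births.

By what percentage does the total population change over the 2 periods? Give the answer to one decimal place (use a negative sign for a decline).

-13.3

(Groups numbered youngest = 1 to oldest = 5.)
Period 1.
Births: 28000 × 0.543 = 15204
Group 2: 91500 × 0.966 = 88389
Group 3: 19000 × 0.961 = 18259
Group 4: 28000 × 0.959 = 26852
Group 5: 30500 × 0.952 + 26000 × 0.412 = 29036 + 10712 = 39748
Population now: 0–9=15204, 10–19=88389, 20–29=18259, 30–39=26852, 40+=39748
Period 2.
Births: 18259 × 0.543 = 9915
Group 2: 15204 × 0.966 = 14687
Group 3: 88389 × 0.961 = 84942
Group 4: 18259 × 0.959 = 17510
Group 5: 26852 × 0.952 + 39748 × 0.412 = 25563 + 16376 = 41939
Population now: 0–9=9915, 10–19=14687, 20–29=84942, 30–39=17510, 40+=41939
Total: 195000 → 168993; change = -26007; percentage change = -13.3%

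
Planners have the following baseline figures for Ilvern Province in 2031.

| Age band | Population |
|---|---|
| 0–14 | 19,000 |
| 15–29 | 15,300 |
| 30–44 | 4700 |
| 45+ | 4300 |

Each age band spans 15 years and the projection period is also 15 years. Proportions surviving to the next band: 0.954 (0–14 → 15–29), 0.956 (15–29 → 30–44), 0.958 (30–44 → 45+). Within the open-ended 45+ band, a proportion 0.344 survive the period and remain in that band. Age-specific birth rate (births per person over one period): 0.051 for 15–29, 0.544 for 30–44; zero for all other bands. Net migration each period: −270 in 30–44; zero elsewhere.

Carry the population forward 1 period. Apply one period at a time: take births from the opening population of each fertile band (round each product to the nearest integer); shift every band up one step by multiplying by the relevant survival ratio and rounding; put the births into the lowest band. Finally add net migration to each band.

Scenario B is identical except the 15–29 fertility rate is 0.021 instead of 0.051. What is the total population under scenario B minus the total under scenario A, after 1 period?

-459

After projecting period 1:
Births: 15300 × 0.051 = 780, 4700 × 0.544 = 2557 → total 3337
15–29: 19000 × 0.954 = 18126
30–44: 15300 × 0.956 = 14627
45+: 4700 × 0.958 + 4300 × 0.344 = 4503 + 1479 = 5982
Net migration: 30–44 − 270 → 14357
End of period: [3337, 18126, 14357, 5982]
Scenario A total after 1 period: 41802
Scenario B projection —
After projecting period 1:
Births: 15300 × 0.021 = 321, 4700 × 0.544 = 2557 → total 2878
15–29: 19000 × 0.954 = 18126
30–44: 15300 × 0.956 = 14627
45+: 4700 × 0.958 + 4300 × 0.344 = 4503 + 1479 = 5982
Net migration: 30–44 − 270 → 14357
End of period: [2878, 18126, 14357, 5982]
Scenario B total after 1 period: 41343
Difference B − A = 41343 − 41802 = -459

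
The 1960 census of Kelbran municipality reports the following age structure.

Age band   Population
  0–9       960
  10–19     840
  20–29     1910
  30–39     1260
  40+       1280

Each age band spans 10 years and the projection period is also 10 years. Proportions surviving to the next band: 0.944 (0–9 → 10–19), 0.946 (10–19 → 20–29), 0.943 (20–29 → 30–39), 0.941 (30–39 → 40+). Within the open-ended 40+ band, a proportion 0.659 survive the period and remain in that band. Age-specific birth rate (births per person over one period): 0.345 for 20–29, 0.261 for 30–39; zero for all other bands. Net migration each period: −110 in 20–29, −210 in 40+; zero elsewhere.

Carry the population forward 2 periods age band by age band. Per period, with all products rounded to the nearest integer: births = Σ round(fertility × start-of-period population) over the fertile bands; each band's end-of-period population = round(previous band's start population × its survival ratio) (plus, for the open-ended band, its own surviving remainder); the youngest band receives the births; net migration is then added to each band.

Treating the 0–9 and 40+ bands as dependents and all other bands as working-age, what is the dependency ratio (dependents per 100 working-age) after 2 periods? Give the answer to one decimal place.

145.7

Numbering the bands 1..5 from youngest to oldest:
Period 1:
Births: 1910 × 0.345 = 659  |  1260 × 0.261 = 329 ⇒ total 988
Band 2: 960 × 0.944 = 906
Band 3: 840 × 0.946 = 795
Band 4: 1910 × 0.943 = 1801
Band 5: 1260 × 0.941 + 1280 × 0.659 = 1186 + 844 = 2030
Net migration: Band 3 − 110 → 685; Band 5 − 210 → 1820
Giving 988 / 906 / 685 / 1801 / 1820.
Period 2:
Births: 685 × 0.345 = 236  |  1801 × 0.261 = 470 ⇒ total 706
Band 2: 988 × 0.944 = 933
Band 3: 906 × 0.946 = 857
Band 4: 685 × 0.943 = 646
Band 5: 1801 × 0.941 + 1820 × 0.659 = 1695 + 1199 = 2894
Net migration: Band 3 − 110 → 747; Band 5 − 210 → 2684
Giving 706 / 933 / 747 / 646 / 2684.
Dependents (band 0–9 + band 40+) = 706 + 2684 = 3390; working-age = 2326; ratio = 3390/2326 × 100 = 145.7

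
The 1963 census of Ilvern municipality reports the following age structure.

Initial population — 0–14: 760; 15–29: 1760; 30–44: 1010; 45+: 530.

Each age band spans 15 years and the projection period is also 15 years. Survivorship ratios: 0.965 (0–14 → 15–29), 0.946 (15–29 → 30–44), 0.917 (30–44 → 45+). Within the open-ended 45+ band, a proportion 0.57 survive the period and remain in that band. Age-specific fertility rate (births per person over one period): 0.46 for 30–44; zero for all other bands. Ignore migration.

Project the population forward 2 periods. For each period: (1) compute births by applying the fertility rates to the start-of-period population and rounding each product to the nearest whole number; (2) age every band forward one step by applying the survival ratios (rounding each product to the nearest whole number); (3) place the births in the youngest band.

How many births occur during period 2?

(Groups numbered youngest = 1 to oldest = 4.)
After projecting period 1:
Births: 1010 × 0.46 = 465
Group 2: 760 × 0.965 = 733
Group 3: 1760 × 0.946 = 1665
Group 4: 1010 × 0.917 + 530 × 0.57 = 926 + 302 = 1228
Giving 465 / 733 / 1665 / 1228.
After projecting period 2:
Births: 1665 × 0.46 = 766
Group 2: 465 × 0.965 = 449
Group 3: 733 × 0.946 = 693
Group 4: 1665 × 0.917 + 1228 × 0.57 = 1527 + 700 = 2227
Giving 766 / 449 / 693 / 2227.

766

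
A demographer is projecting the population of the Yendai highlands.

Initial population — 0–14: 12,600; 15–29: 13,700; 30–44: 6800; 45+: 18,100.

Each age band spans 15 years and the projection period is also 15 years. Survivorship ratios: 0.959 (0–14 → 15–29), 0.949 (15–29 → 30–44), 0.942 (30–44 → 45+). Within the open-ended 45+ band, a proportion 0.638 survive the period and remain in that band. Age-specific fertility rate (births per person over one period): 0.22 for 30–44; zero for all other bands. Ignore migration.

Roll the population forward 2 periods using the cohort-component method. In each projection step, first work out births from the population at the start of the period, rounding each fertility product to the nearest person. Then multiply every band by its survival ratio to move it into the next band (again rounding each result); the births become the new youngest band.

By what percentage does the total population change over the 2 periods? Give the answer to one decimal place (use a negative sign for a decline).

Period 1:
Births: 6800 * 0.22 = 1496
15–29: 12600 * 0.959 = 12083
30–44: 13700 * 0.949 = 13001
45+: 6800 * 0.942 + 18100 * 0.638 = 6406 + 11548 = 17954
→ [1496, 12083, 13001, 17954]
Period 2:
Births: 13001 * 0.22 = 2860
15–29: 1496 * 0.959 = 1435
30–44: 12083 * 0.949 = 11467
45+: 13001 * 0.942 + 17954 * 0.638 = 12247 + 11455 = 23702
→ [2860, 1435, 11467, 23702]
Total: 51200 → 39464; change = -11736; percentage change = -22.9%

-22.9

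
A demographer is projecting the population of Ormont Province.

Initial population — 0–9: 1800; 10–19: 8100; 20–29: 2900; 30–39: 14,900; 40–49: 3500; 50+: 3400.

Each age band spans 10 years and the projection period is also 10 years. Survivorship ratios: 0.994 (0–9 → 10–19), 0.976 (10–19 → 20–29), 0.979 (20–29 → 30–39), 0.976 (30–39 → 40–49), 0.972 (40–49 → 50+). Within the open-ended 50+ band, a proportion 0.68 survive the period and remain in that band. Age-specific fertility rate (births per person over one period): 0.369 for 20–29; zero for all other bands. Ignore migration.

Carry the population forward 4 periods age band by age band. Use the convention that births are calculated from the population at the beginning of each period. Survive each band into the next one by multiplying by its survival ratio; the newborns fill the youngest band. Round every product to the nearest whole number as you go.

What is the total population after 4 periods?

24042

[period 1]
Births: 2900 * 0.369 = 1070
10–19: 1800 * 0.994 = 1789
20–29: 8100 * 0.976 = 7906
30–39: 2900 * 0.979 = 2839
40–49: 14900 * 0.976 = 14542
50+: 3500 * 0.972 + 3400 * 0.68 = 3402 + 2312 = 5714
End of period: [1070, 1789, 7906, 2839, 14542, 5714]
[period 2]
Births: 7906 * 0.369 = 2917
10–19: 1070 * 0.994 = 1064
20–29: 1789 * 0.976 = 1746
30–39: 7906 * 0.979 = 7740
40–49: 2839 * 0.976 = 2771
50+: 14542 * 0.972 + 5714 * 0.68 = 14135 + 3886 = 18021
End of period: [2917, 1064, 1746, 7740, 2771, 18021]
[period 3]
Births: 1746 * 0.369 = 644
10–19: 2917 * 0.994 = 2899
20–29: 1064 * 0.976 = 1038
30–39: 1746 * 0.979 = 1709
40–49: 7740 * 0.976 = 7554
50+: 2771 * 0.972 + 18021 * 0.68 = 2693 + 12254 = 14947
End of period: [644, 2899, 1038, 1709, 7554, 14947]
[period 4]
Births: 1038 * 0.369 = 383
10–19: 644 * 0.994 = 640
20–29: 2899 * 0.976 = 2829
30–39: 1038 * 0.979 = 1016
40–49: 1709 * 0.976 = 1668
50+: 7554 * 0.972 + 14947 * 0.68 = 7342 + 10164 = 17506
End of period: [383, 640, 2829, 1016, 1668, 17506]
Total after period 4: 383 + 640 + 2829 + 1016 + 1668 + 17506 = 24042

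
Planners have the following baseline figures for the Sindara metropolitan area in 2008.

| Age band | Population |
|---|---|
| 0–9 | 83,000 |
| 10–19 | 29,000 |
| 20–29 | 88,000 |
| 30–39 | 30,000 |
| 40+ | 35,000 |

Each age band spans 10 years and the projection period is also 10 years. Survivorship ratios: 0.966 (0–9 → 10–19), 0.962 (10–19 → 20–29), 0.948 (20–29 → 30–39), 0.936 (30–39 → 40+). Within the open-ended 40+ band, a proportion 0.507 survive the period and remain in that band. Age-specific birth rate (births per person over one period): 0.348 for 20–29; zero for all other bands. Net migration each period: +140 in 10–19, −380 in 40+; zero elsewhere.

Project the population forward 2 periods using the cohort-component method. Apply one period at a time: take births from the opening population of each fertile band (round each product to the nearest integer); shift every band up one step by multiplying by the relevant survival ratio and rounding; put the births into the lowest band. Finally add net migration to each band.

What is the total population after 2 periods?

243891

Numbering the groups 1..5 from youngest to oldest:
After projecting period 1:
Births: 88000 × 0.348 = 30624
Group 2: 83000 × 0.966 = 80178
Group 3: 29000 × 0.962 = 27898
Group 4: 88000 × 0.948 = 83424
Group 5: 30000 × 0.936 + 35000 × 0.507 = 28080 + 17745 = 45825
Net migration: Group 2 + 140 → 80318; Group 5 − 380 → 45445
Giving 30624 / 80318 / 27898 / 83424 / 45445.
After projecting period 2:
Births: 27898 × 0.348 = 9709
Group 2: 30624 × 0.966 = 29583
Group 3: 80318 × 0.962 = 77266
Group 4: 27898 × 0.948 = 26447
Group 5: 83424 × 0.936 + 45445 × 0.507 = 78085 + 23041 = 101126
Net migration: Group 2 + 140 → 29723; Group 5 − 380 → 100746
Giving 9709 / 29723 / 77266 / 26447 / 100746.
Total after period 2: 9709 + 29723 + 77266 + 26447 + 100746 = 243891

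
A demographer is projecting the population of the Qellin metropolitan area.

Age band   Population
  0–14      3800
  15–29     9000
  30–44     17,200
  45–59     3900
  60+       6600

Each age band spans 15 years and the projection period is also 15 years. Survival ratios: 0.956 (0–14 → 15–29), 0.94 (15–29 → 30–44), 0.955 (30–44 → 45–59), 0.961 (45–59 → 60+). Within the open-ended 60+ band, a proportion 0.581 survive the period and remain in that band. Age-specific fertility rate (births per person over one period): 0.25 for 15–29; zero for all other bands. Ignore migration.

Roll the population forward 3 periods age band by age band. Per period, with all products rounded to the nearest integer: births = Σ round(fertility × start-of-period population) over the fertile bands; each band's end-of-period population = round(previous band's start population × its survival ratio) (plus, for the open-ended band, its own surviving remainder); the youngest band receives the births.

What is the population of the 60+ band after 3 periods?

19495

Period 1.
Births: 9000 * 0.25 = 2250
15–29: 3800 * 0.956 = 3633
30–44: 9000 * 0.94 = 8460
45–59: 17200 * 0.955 = 16426
60+: 3900 * 0.961 + 6600 * 0.581 = 3748 + 3835 = 7583
Giving 2250 / 3633 / 8460 / 16426 / 7583.
Period 2.
Births: 3633 * 0.25 = 908
15–29: 2250 * 0.956 = 2151
30–44: 3633 * 0.94 = 3415
45–59: 8460 * 0.955 = 8079
60+: 16426 * 0.961 + 7583 * 0.581 = 15785 + 4406 = 20191
Giving 908 / 2151 / 3415 / 8079 / 20191.
Period 3.
Births: 2151 * 0.25 = 538
15–29: 908 * 0.956 = 868
30–44: 2151 * 0.94 = 2022
45–59: 3415 * 0.955 = 3261
60+: 8079 * 0.961 + 20191 * 0.581 = 7764 + 11731 = 19495
Giving 538 / 868 / 2022 / 3261 / 19495.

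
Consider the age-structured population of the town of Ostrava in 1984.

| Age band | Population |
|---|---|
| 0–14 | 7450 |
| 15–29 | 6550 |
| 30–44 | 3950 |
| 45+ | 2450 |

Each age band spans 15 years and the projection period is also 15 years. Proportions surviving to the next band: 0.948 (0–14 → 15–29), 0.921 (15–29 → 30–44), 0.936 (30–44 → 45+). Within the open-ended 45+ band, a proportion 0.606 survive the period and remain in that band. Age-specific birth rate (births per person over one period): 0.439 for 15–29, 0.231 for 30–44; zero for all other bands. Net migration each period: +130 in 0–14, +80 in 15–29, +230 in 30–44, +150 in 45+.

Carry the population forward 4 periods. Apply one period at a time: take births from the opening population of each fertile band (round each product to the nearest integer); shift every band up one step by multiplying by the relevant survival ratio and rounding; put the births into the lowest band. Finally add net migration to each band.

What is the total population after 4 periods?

Numbering the groups 1..4 from youngest to oldest:
Period 1:
Births: 6550 × 0.439 = 2875, 3950 × 0.231 = 912 — total 3787
Group 2: 7450 × 0.948 = 7063
Group 3: 6550 × 0.921 = 6033
Group 4: 3950 × 0.936 + 2450 × 0.606 = 3697 + 1485 = 5182
Net migration: Group 1 + 130 → 3917; Group 2 + 80 → 7143; Group 3 + 230 → 6263; Group 4 + 150 → 5332
Giving 3917 / 7143 / 6263 / 5332.
Period 2:
Births: 7143 × 0.439 = 3136, 6263 × 0.231 = 1447 — total 4583
Group 2: 3917 × 0.948 = 3713
Group 3: 7143 × 0.921 = 6579
Group 4: 6263 × 0.936 + 5332 × 0.606 = 5862 + 3231 = 9093
Net migration: Group 1 + 130 → 4713; Group 2 + 80 → 3793; Group 3 + 230 → 6809; Group 4 + 150 → 9243
Giving 4713 / 3793 / 6809 / 9243.
Period 3:
Births: 3793 × 0.439 = 1665, 6809 × 0.231 = 1573 — total 3238
Group 2: 4713 × 0.948 = 4468
Group 3: 3793 × 0.921 = 3493
Group 4: 6809 × 0.936 + 9243 × 0.606 = 6373 + 5601 = 11974
Net migration: Group 1 + 130 → 3368; Group 2 + 80 → 4548; Group 3 + 230 → 3723; Group 4 + 150 → 12124
Giving 3368 / 4548 / 3723 / 12124.
Period 4:
Births: 4548 × 0.439 = 1997, 3723 × 0.231 = 860 — total 2857
Group 2: 3368 × 0.948 = 3193
Group 3: 4548 × 0.921 = 4189
Group 4: 3723 × 0.936 + 12124 × 0.606 = 3485 + 7347 = 10832
Net migration: Group 1 + 130 → 2987; Group 2 + 80 → 3273; Group 3 + 230 → 4419; Group 4 + 150 → 10982
Giving 2987 / 3273 / 4419 / 10982.
Total after period 4: 2987 + 3273 + 4419 + 10982 = 21661

21661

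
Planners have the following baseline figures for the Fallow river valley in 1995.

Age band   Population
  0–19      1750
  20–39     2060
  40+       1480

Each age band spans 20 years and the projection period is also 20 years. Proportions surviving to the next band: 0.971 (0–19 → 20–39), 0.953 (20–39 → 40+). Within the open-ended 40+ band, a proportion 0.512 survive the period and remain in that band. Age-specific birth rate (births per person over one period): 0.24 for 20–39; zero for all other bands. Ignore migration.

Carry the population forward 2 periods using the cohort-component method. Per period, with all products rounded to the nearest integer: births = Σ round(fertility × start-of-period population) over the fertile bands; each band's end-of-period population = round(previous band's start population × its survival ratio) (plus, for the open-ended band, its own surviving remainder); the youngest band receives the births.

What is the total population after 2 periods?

Numbering the groups 1..3 from youngest to oldest:
After projecting period 1:
Births: 2060 * 0.24 = 494
Group 2: 1750 * 0.971 = 1699
Group 3: 2060 * 0.953 + 1480 * 0.512 = 1963 + 758 = 2721
Giving 494 / 1699 / 2721.
After projecting period 2:
Births: 1699 * 0.24 = 408
Group 2: 494 * 0.971 = 480
Group 3: 1699 * 0.953 + 2721 * 0.512 = 1619 + 1393 = 3012
Giving 408 / 480 / 3012.
Total after period 2: 408 + 480 + 3012 = 3900

3900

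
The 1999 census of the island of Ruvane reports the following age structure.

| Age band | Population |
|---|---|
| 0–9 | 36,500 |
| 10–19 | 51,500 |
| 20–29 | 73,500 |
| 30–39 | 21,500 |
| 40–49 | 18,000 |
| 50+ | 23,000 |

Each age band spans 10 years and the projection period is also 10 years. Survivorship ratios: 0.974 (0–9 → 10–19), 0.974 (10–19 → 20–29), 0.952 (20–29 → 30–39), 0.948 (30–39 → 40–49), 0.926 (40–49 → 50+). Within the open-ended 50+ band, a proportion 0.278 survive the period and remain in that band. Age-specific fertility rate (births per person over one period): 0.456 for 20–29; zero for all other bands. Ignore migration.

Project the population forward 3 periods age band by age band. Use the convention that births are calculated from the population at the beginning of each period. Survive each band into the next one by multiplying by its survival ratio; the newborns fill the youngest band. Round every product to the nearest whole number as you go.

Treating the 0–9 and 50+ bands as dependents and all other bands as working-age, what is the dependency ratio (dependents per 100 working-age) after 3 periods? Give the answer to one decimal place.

(Groups numbered youngest = 1 to oldest = 6.)
[period 1]
Births: 73500 * 0.456 = 33516
Group 2: 36500 * 0.974 = 35551
Group 3: 51500 * 0.974 = 50161
Group 4: 73500 * 0.952 = 69972
Group 5: 21500 * 0.948 = 20382
Group 6: 18000 * 0.926 + 23000 * 0.278 = 16668 + 6394 = 23062
End of period: [33516, 35551, 50161, 69972, 20382, 23062]
[period 2]
Births: 50161 * 0.456 = 22873
Group 2: 33516 * 0.974 = 32645
Group 3: 35551 * 0.974 = 34627
Group 4: 50161 * 0.952 = 47753
Group 5: 69972 * 0.948 = 66333
Group 6: 20382 * 0.926 + 23062 * 0.278 = 18874 + 6411 = 25285
End of period: [22873, 32645, 34627, 47753, 66333, 25285]
[period 3]
Births: 34627 * 0.456 = 15790
Group 2: 22873 * 0.974 = 22278
Group 3: 32645 * 0.974 = 31796
Group 4: 34627 * 0.952 = 32965
Group 5: 47753 * 0.948 = 45270
Group 6: 66333 * 0.926 + 25285 * 0.278 = 61424 + 7029 = 68453
End of period: [15790, 22278, 31796, 32965, 45270, 68453]
Dependents (band 0–9 + band 50+) = 15790 + 68453 = 84243; working-age = 132309; ratio = 84243/132309 × 100 = 63.7

63.7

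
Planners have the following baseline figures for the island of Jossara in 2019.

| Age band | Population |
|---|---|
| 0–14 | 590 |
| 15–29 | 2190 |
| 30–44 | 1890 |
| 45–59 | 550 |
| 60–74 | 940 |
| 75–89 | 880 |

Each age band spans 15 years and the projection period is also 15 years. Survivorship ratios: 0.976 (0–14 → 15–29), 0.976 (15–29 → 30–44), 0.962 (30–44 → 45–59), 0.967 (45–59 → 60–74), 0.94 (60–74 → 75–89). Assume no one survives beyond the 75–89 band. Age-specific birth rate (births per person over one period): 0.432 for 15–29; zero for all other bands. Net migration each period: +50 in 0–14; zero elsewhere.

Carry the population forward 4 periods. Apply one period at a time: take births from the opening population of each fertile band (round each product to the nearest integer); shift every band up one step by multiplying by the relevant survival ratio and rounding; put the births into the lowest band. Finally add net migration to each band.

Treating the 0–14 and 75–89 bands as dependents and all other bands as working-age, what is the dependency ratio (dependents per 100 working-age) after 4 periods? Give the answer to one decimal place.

Let band 1 be 0–14 through band 6 = 75–89.
[period 1]
Births: 2190 × 0.432 = 946
Band 2: 590 × 0.976 = 576
Band 3: 2190 × 0.976 = 2137
Band 4: 1890 × 0.962 = 1818
Band 5: 550 × 0.967 = 532
Band 6: 940 × 0.94 = 884
Net migration: Band 1 + 50 → 996
Giving 996 / 576 / 2137 / 1818 / 532 / 884.
[period 2]
Births: 576 × 0.432 = 249
Band 2: 996 × 0.976 = 972
Band 3: 576 × 0.976 = 562
Band 4: 2137 × 0.962 = 2056
Band 5: 1818 × 0.967 = 1758
Band 6: 532 × 0.94 = 500
Net migration: Band 1 + 50 → 299
Giving 299 / 972 / 562 / 2056 / 1758 / 500.
[period 3]
Births: 972 × 0.432 = 420
Band 2: 299 × 0.976 = 292
Band 3: 972 × 0.976 = 949
Band 4: 562 × 0.962 = 541
Band 5: 2056 × 0.967 = 1988
Band 6: 1758 × 0.94 = 1653
Net migration: Band 1 + 50 → 470
Giving 470 / 292 / 949 / 541 / 1988 / 1653.
[period 4]
Births: 292 × 0.432 = 126
Band 2: 470 × 0.976 = 459
Band 3: 292 × 0.976 = 285
Band 4: 949 × 0.962 = 913
Band 5: 541 × 0.967 = 523
Band 6: 1988 × 0.94 = 1869
Net migration: Band 1 + 50 → 176
Giving 176 / 459 / 285 / 913 / 523 / 1869.
Dependents (band 0–14 + band 75–89) = 176 + 1869 = 2045; working-age = 2180; ratio = 2045/2180 × 100 = 93.8

93.8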